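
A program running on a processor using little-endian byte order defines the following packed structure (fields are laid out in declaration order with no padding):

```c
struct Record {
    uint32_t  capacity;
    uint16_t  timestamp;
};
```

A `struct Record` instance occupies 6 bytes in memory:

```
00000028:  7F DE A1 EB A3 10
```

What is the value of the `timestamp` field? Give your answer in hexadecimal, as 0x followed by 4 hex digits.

`timestamp` follows `capacity` (4 bytes), so it starts at byte offset 4 and occupies 2 bytes.
Bytes at offsets 4..5: A3 10.
Little-endian: lowest address holds the least-significant byte.
Reassemble most-significant byte first: 10 A3 → 0x10A3.

0x10A3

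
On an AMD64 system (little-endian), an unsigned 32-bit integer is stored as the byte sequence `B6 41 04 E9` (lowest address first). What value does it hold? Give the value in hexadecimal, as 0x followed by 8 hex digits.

0xE90441B6

In little-endian order the low byte comes first in memory.
Reassemble most-significant byte first: E9 04 41 B6 → 0xE90441B6.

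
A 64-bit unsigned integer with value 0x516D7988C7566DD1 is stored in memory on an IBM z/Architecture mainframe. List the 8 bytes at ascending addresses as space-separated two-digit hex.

51 6D 79 88 C7 56 6D D1

Split into bytes (most-significant first): 51 6D 79 88 C7 56 6D D1.
Big-endian: lowest address holds the most-significant byte.
So the memory order matches the most-significant-first order: 51 6D 79 88 C7 56 6D D1.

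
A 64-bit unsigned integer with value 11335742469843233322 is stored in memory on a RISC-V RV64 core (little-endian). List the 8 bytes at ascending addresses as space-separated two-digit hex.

2A AA 50 8C B7 A5 50 9D

11335742469843233322 in hexadecimal, padded to 64 bits, is 0x9D50A5B78C50AA2A.
Split into bytes (most-significant first): 9D 50 A5 B7 8C 50 AA 2A.
Little-endian: lowest address holds the least-significant byte.
So at ascending addresses the bytes are 2A AA 50 8C B7 A5 50 9D.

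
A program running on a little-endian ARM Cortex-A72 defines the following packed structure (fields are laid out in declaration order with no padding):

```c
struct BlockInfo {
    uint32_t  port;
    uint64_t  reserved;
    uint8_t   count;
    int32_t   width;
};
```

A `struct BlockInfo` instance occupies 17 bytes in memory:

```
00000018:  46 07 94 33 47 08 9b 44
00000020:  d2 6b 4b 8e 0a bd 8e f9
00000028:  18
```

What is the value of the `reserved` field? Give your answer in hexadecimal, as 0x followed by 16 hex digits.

`reserved` follows `port` (4 bytes), so it starts at byte offset 4 and occupies 8 bytes.
Bytes at offsets 4..11: 47 08 9B 44 D2 6B 4B 8E.
Little-endian: lowest address holds the least-significant byte.
Reassemble most-significant byte first: 8E 4B 6B D2 44 9B 08 47 → 0x8E4B6BD2449B0847.

0x8E4B6BD2449B0847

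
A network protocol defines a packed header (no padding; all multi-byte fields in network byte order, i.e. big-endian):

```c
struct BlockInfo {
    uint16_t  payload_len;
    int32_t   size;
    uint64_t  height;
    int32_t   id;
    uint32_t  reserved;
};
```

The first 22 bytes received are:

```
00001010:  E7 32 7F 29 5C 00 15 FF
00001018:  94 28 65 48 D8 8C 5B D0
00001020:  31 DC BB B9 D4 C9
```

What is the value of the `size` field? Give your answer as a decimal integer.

2133416960

`size` follows `payload_len` (2 bytes), so it starts at byte offset 2 and occupies 4 bytes.
Bytes at offsets 2..5: 7F 29 5C 00.
Big-endian stores the most-significant byte at the lowest address.
The bytes are already most-significant first: 0x7F295C00.
0x7F295C00 = 2133416960.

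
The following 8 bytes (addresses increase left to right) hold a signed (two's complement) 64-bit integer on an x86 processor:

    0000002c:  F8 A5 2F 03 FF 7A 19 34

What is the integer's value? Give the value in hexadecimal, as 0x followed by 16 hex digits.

0x34197AFF032FA5F8

Little-endian stores the least-significant byte at the lowest address.
Reassemble most-significant byte first: 34 19 7A FF 03 2F A5 F8 → 0x34197AFF032FA5F8.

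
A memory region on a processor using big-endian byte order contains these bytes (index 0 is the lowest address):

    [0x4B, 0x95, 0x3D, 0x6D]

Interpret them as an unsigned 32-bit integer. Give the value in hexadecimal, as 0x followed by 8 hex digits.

0x4B953D6D

Big-endian: lowest address holds the most-significant byte.
The bytes are already most-significant first: 0x4B953D6D.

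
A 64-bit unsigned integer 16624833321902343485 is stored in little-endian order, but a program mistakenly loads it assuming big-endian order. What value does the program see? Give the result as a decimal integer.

4396940380164437990

16624833321902343485 in 64-bit hexadecimal is 0xE6B745D2FA11053D.
Stored little-endian, the bytes at ascending addresses are 3D 05 11 FA D2 45 B7 E6.
Read back as big-endian, the last byte is least significant, giving 0x3D0511FAD245B7E6.
0x3D0511FAD245B7E6 = 4396940380164437990.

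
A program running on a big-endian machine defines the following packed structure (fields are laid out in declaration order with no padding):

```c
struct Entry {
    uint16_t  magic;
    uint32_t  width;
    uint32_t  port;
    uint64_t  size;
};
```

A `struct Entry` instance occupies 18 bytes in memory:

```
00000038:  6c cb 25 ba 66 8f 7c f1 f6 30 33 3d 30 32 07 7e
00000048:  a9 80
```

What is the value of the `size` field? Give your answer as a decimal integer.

3692160260945914240

`size` follows `magic` (2 B), `width` (4 B), `port` (4 B), so it starts at offset 2 + 4 + 4 = 10 and occupies 8 bytes.
Bytes at offsets 10..17: 33 3D 30 32 07 7E A9 80.
In big-endian order the high byte comes first in memory.
The bytes are already most-significant first: 0x333D3032077EA980.
0x333D3032077EA980 = 3692160260945914240.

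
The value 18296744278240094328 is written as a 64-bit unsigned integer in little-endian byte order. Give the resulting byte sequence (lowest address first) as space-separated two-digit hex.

18296744278240094328 in hexadecimal, padded to 64 bits, is 0xFDEB17FB12A96878.
Split into bytes (most-significant first): FD EB 17 FB 12 A9 68 78.
In little-endian order the low byte comes first in memory.
So at ascending addresses the bytes are 78 68 A9 12 FB 17 EB FD.

78 68 A9 12 FB 17 EB FD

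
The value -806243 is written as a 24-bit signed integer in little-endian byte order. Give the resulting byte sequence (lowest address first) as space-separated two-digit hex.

9D B2 F3

Two's complement of -806243 in 24 bits: 806243 = 0x0C4D63; invert → 0xF3B29C; add 1 → 0xF3B29D.
Split into bytes (most-significant first): F3 B2 9D.
Little-endian: lowest address holds the least-significant byte.
So at ascending addresses the bytes are 9D B2 F3.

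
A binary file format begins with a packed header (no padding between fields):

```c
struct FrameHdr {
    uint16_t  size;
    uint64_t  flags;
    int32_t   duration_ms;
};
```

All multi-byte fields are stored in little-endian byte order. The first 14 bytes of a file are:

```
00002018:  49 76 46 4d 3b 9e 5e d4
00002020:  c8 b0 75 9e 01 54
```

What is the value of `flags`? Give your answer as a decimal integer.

12738665048864148806

`flags` follows `size` (2 bytes), so it starts at byte offset 2 and occupies 8 bytes.
Bytes at offsets 2..9: 46 4D 3B 9E 5E D4 C8 B0.
Little-endian: lowest address holds the least-significant byte.
Reassemble most-significant byte first: B0 C8 D4 5E 9E 3B 4D 46 → 0xB0C8D45E9E3B4D46.
0xB0C8D45E9E3B4D46 = 12738665048864148806.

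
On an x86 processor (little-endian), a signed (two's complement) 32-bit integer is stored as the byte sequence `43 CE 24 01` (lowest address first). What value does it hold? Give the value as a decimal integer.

19189315

Little-endian: lowest address holds the least-significant byte.
Reassemble most-significant byte first: 01 24 CE 43 → 0x0124CE43.
0x0124CE43 = 19189315.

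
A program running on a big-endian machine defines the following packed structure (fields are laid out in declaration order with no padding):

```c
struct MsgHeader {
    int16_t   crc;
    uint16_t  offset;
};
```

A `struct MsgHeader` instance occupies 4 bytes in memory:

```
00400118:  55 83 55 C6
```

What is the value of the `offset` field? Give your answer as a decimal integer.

`offset` follows `crc` (2 bytes), so it starts at byte offset 2 and occupies 2 bytes.
Bytes at offsets 2..3: 55 C6.
Big-endian: lowest address holds the most-significant byte.
The bytes are already most-significant first: 0x55C6.
0x55C6 = 21958.

21958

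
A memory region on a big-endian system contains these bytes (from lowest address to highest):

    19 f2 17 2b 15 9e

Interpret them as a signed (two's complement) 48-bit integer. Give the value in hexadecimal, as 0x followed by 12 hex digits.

In big-endian order the high byte comes first in memory.
The bytes are already most-significant first: 0x19F2172B159E.

0x19F2172B159E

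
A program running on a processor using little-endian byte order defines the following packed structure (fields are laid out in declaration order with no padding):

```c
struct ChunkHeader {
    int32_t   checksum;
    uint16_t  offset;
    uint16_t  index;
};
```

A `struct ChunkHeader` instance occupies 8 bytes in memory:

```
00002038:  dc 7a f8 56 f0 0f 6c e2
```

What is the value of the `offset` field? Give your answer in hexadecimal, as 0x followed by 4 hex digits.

0x0FF0

`offset` follows `checksum` (4 bytes), so it starts at byte offset 4 and occupies 2 bytes.
Bytes at offsets 4..5: F0 0F.
In little-endian order the low byte comes first in memory.
Reassemble most-significant byte first: 0F F0 → 0x0FF0.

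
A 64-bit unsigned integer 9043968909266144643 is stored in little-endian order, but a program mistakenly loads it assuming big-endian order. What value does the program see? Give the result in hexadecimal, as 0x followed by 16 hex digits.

9043968909266144643 in 64-bit hexadecimal is 0x7D82A1CE547C4D83.
Stored little-endian, the bytes at ascending addresses are 83 4D 7C 54 CE A1 82 7D.
Read back as big-endian, the last byte is least significant, giving 0x834D7C54CEA1827D.

0x834D7C54CEA1827D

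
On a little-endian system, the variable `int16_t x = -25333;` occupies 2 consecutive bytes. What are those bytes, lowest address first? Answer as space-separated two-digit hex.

Two's complement of -25333 in 16 bits: 25333 = 0x62F5; invert → 0x9D0A; add 1 → 0x9D0B.
Split into bytes (most-significant first): 9D 0B.
In little-endian order the low byte comes first in memory.
So at ascending addresses the bytes are 0B 9D.

0B 9D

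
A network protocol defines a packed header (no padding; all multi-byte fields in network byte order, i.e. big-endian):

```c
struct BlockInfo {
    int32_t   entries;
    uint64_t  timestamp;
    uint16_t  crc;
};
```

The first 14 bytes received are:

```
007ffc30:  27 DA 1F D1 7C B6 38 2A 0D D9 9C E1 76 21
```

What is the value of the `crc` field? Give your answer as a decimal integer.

`crc` follows `entries` (4 B), `timestamp` (8 B), so it starts at offset 4 + 8 = 12 and occupies 2 bytes.
Bytes at offsets 12..13: 76 21.
Big-endian stores the most-significant byte at the lowest address.
The bytes are already most-significant first: 0x7621.
0x7621 = 30241.

30241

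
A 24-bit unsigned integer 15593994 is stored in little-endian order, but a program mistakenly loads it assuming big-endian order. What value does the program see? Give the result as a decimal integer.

15593994 in 24-bit hexadecimal is 0xEDF20A.
Stored little-endian, the bytes at ascending addresses are 0A F2 ED.
Read back as big-endian, the last byte is least significant, giving 0x0AF2ED.
0x0AF2ED = 717549.

717549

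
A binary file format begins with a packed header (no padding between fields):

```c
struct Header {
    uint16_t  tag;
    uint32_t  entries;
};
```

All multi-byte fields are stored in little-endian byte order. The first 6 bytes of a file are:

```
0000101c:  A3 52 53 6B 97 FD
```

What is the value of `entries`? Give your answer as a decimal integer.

4254559059

`entries` follows `tag` (2 bytes), so it starts at byte offset 2 and occupies 4 bytes.
Bytes at offsets 2..5: 53 6B 97 FD.
Little-endian: lowest address holds the least-significant byte.
Reassemble most-significant byte first: FD 97 6B 53 → 0xFD976B53.
0xFD976B53 = 4254559059.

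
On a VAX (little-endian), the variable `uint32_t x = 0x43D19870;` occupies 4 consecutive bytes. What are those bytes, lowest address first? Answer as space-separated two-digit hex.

70 98 D1 43

Split into bytes (most-significant first): 43 D1 98 70.
Little-endian: lowest address holds the least-significant byte.
So at ascending addresses the bytes are 70 98 D1 43.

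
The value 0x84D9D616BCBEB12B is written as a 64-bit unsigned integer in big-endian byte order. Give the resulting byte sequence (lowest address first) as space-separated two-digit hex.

Split into bytes (most-significant first): 84 D9 D6 16 BC BE B1 2B.
In big-endian order the high byte comes first in memory.
So the memory order matches the most-significant-first order: 84 D9 D6 16 BC BE B1 2B.

84 D9 D6 16 BC BE B1 2B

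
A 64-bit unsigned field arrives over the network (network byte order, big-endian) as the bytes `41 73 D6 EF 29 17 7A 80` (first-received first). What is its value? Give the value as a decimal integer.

Big-endian: lowest address holds the most-significant byte.
The bytes are already most-significant first: 0x4173D6EF29177A80.
0x4173D6EF29177A80 = 4716349557461973632.

4716349557461973632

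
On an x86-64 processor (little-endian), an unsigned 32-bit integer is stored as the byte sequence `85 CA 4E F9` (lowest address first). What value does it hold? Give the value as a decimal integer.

4182690437

Little-endian: lowest address holds the least-significant byte.
Reassemble most-significant byte first: F9 4E CA 85 → 0xF94ECA85.
0xF94ECA85 = 4182690437.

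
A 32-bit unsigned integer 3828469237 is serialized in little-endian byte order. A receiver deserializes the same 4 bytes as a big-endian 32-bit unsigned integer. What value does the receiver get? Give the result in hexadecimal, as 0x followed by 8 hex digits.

0xF5CD31E4

3828469237 in 32-bit hexadecimal is 0xE431CDF5.
Stored little-endian, the bytes at ascending addresses are F5 CD 31 E4.
Read back as big-endian, the last byte is least significant, giving 0xF5CD31E4.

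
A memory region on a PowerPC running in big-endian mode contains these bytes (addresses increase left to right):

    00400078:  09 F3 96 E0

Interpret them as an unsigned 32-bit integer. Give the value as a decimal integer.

166958816

In big-endian order the high byte comes first in memory.
The bytes are already most-significant first: 0x09F396E0.
0x09F396E0 = 166958816.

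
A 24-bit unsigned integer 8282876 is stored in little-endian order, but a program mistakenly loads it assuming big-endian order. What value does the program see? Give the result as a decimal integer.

8282876 in 24-bit hexadecimal is 0x7E62FC.
Stored little-endian, the bytes at ascending addresses are FC 62 7E.
Read back as big-endian, the last byte is least significant, giving 0xFC627E.
0xFC627E = 16540286.

16540286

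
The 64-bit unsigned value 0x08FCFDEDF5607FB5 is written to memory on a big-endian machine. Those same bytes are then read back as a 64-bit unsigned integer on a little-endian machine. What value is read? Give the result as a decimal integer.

13078278452283309064

Stored big-endian, the bytes at ascending addresses are 08 FC FD ED F5 60 7F B5.
Read back as little-endian, the first byte is least significant, giving 0xB57F60F5EDFDFC08.
0xB57F60F5EDFDFC08 = 13078278452283309064.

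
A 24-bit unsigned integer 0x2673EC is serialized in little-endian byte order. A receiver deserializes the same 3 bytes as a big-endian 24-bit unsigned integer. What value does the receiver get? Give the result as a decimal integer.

15495974

Stored little-endian, the bytes at ascending addresses are EC 73 26.
Read back as big-endian, the last byte is least significant, giving 0xEC7326.
0xEC7326 = 15495974.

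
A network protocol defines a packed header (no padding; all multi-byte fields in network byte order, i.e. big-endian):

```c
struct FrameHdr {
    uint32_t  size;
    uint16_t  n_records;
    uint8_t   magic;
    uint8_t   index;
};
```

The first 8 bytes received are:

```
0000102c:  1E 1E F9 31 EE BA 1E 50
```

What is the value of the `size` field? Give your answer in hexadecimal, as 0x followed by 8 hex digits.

0x1E1EF931

`size` is the first field, at byte offset 0, occupying 4 bytes.
Bytes at offsets 0..3: 1E 1E F9 31.
Big-endian stores the most-significant byte at the lowest address.
The bytes are already most-significant first: 0x1E1EF931.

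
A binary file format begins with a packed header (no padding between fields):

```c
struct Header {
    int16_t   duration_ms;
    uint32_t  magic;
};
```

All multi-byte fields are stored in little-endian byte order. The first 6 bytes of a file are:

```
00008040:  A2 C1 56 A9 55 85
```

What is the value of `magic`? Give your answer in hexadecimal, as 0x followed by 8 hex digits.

`magic` follows `duration_ms` (2 bytes), so it starts at byte offset 2 and occupies 4 bytes.
Bytes at offsets 2..5: 56 A9 55 85.
Little-endian stores the least-significant byte at the lowest address.
Reassemble most-significant byte first: 85 55 A9 56 → 0x8555A956.

0x8555A956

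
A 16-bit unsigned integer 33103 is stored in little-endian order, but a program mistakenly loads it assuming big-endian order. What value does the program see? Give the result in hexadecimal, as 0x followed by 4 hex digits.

0x4F81

33103 in 16-bit hexadecimal is 0x814F.
Stored little-endian, the bytes at ascending addresses are 4F 81.
Read back as big-endian, the last byte is least significant, giving 0x4F81.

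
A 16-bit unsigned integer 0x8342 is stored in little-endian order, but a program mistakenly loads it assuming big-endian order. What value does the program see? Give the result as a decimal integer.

17027

Stored little-endian, the bytes at ascending addresses are 42 83.
Read back as big-endian, the last byte is least significant, giving 0x4283.
0x4283 = 17027.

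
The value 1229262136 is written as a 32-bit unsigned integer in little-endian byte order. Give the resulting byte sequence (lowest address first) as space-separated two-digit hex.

1229262136 in hexadecimal, padded to 32 bits, is 0x49450D38.
Split into bytes (most-significant first): 49 45 0D 38.
Little-endian: lowest address holds the least-significant byte.
So at ascending addresses the bytes are 38 0D 45 49.

38 0D 45 49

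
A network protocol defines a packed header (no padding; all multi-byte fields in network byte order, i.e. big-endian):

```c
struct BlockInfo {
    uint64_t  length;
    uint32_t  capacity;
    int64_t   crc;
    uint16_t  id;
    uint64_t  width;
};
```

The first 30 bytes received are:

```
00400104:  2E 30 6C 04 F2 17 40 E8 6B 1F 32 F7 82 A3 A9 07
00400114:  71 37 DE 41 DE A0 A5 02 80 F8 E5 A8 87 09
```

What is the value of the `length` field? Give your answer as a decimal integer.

3328278893124075752

`length` is the first field, at byte offset 0, occupying 8 bytes.
Bytes at offsets 0..7: 2E 30 6C 04 F2 17 40 E8.
Big-endian stores the most-significant byte at the lowest address.
The bytes are already most-significant first: 0x2E306C04F21740E8.
0x2E306C04F21740E8 = 3328278893124075752.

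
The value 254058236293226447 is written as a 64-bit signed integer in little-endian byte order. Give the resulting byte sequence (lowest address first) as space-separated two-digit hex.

CF 1F 85 AE 9E 98 86 03

254058236293226447 in hexadecimal, padded to 64 bits, is 0x0386989EAE851FCF.
Split into bytes (most-significant first): 03 86 98 9E AE 85 1F CF.
In little-endian order the low byte comes first in memory.
So at ascending addresses the bytes are CF 1F 85 AE 9E 98 86 03.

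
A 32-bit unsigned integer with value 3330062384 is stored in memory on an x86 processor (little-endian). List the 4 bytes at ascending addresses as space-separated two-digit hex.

3330062384 in hexadecimal, padded to 32 bits, is 0xC67CB830.
Split into bytes (most-significant first): C6 7C B8 30.
Little-endian: lowest address holds the least-significant byte.
So at ascending addresses the bytes are 30 B8 7C C6.

30 B8 7C C6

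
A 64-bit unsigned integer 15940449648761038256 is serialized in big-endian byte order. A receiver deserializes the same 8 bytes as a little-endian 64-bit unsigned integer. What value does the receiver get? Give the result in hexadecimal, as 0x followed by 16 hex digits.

15940449648761038256 in 64-bit hexadecimal is 0xDD37DA7FDA66E5B0.
Stored big-endian, the bytes at ascending addresses are DD 37 DA 7F DA 66 E5 B0.
Read back as little-endian, the first byte is least significant, giving 0xB0E566DA7FDA37DD.

0xB0E566DA7FDA37DD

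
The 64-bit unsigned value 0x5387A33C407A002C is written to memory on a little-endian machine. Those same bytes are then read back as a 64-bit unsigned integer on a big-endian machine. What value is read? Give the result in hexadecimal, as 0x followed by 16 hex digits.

0x2C007A403CA38753

Stored little-endian, the bytes at ascending addresses are 2C 00 7A 40 3C A3 87 53.
Read back as big-endian, the last byte is least significant, giving 0x2C007A403CA38753.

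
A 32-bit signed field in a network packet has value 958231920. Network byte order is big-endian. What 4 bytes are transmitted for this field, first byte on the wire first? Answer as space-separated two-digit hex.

39 1D 75 70

958231920 in hexadecimal, padded to 32 bits, is 0x391D7570.
Split into bytes (most-significant first): 39 1D 75 70.
Big-endian stores the most-significant byte at the lowest address.
So the memory order matches the most-significant-first order: 39 1D 75 70.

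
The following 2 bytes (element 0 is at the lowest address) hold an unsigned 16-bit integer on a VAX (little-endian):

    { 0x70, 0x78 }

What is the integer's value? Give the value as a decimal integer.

Little-endian stores the least-significant byte at the lowest address.
Reassemble most-significant byte first: 78 70 → 0x7870.
0x7870 = 30832.

30832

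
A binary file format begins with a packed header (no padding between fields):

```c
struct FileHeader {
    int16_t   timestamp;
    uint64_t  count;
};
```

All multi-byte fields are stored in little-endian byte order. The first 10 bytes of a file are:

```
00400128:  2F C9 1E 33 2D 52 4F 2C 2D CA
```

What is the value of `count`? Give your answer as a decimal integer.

14568349088806155038

`count` follows `timestamp` (2 bytes), so it starts at byte offset 2 and occupies 8 bytes.
Bytes at offsets 2..9: 1E 33 2D 52 4F 2C 2D CA.
Little-endian stores the least-significant byte at the lowest address.
Reassemble most-significant byte first: CA 2D 2C 4F 52 2D 33 1E → 0xCA2D2C4F522D331E.
0xCA2D2C4F522D331E = 14568349088806155038.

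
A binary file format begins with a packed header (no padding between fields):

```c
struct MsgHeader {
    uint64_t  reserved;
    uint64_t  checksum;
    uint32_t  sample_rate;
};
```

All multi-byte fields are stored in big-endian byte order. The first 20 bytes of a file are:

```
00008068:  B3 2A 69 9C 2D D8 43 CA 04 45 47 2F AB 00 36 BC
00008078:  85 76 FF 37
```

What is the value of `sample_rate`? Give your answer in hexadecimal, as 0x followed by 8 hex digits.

0x8576FF37

`sample_rate` follows `reserved` (8 B), `checksum` (8 B), so it starts at offset 8 + 8 = 16 and occupies 4 bytes.
Bytes at offsets 16..19: 85 76 FF 37.
Big-endian: lowest address holds the most-significant byte.
The bytes are already most-significant first: 0x8576FF37.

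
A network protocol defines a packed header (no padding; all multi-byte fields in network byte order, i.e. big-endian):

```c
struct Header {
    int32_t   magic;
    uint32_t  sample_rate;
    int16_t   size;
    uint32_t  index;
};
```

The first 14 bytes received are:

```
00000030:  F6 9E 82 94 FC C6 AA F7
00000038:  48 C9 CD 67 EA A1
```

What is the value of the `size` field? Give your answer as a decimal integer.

18633

`size` follows `magic` (4 B), `sample_rate` (4 B), so it starts at offset 4 + 4 = 8 and occupies 2 bytes.
Bytes at offsets 8..9: 48 C9.
In big-endian order the high byte comes first in memory.
The bytes are already most-significant first: 0x48C9.
0x48C9 = 18633.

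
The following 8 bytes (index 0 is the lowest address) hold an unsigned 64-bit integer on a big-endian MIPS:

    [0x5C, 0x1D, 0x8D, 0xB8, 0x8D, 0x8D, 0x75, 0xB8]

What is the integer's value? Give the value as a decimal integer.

Big-endian: lowest address holds the most-significant byte.
The bytes are already most-significant first: 0x5C1D8DB88D8D75B8.
0x5C1D8DB88D8D75B8 = 6637617249602336184.

6637617249602336184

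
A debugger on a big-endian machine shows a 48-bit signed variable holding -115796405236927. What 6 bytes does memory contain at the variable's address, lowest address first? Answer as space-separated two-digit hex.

Two's complement of -115796405236927 in 48 bits: 115796405236927 = 0x6950F399B4BF; invert → 0x96AF0C664B40; add 1 → 0x96AF0C664B41.
Split into bytes (most-significant first): 96 AF 0C 66 4B 41.
In big-endian order the high byte comes first in memory.
So the memory order matches the most-significant-first order: 96 AF 0C 66 4B 41.

96 AF 0C 66 4B 41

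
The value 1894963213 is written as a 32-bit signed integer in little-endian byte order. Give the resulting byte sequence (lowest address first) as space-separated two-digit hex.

0D D8 F2 70

1894963213 in hexadecimal, padded to 32 bits, is 0x70F2D80D.
Split into bytes (most-significant first): 70 F2 D8 0D.
In little-endian order the low byte comes first in memory.
So at ascending addresses the bytes are 0D D8 F2 70.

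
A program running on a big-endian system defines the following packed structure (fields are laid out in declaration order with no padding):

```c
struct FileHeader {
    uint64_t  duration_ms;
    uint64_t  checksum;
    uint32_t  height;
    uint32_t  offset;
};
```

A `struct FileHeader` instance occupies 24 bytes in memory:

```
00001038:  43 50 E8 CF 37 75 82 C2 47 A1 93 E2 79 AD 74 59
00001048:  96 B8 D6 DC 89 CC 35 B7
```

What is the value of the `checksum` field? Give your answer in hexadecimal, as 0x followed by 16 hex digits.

0x47A193E279AD7459

`checksum` follows `duration_ms` (8 bytes), so it starts at byte offset 8 and occupies 8 bytes.
Bytes at offsets 8..15: 47 A1 93 E2 79 AD 74 59.
In big-endian order the high byte comes first in memory.
The bytes are already most-significant first: 0x47A193E279AD7459.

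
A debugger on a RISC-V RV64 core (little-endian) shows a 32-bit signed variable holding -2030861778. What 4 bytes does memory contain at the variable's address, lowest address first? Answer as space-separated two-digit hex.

Two's complement of -2030861778 in 32 bits: 2030861778 = 0x790C7DD2; invert → 0x86F3822D; add 1 → 0x86F3822E.
Split into bytes (most-significant first): 86 F3 82 2E.
In little-endian order the low byte comes first in memory.
So at ascending addresses the bytes are 2E 82 F3 86.

2E 82 F3 86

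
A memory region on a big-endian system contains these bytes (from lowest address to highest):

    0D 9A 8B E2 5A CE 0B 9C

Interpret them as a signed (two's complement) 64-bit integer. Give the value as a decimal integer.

Big-endian stores the most-significant byte at the lowest address.
The bytes are already most-significant first: 0x0D9A8BE25ACE0B9C.
0x0D9A8BE25ACE0B9C = 980249673208826780.

980249673208826780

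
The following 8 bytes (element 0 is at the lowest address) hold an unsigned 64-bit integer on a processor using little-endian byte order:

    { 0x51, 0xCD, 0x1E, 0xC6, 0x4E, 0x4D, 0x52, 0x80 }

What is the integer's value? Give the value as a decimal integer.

9246537985671744849

Little-endian stores the least-significant byte at the lowest address.
Reassemble most-significant byte first: 80 52 4D 4E C6 1E CD 51 → 0x80524D4EC61ECD51.
0x80524D4EC61ECD51 = 9246537985671744849.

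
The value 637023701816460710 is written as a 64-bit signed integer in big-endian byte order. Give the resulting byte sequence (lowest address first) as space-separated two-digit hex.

637023701816460710 in hexadecimal, padded to 64 bits, is 0x08D729AE844645A6.
Split into bytes (most-significant first): 08 D7 29 AE 84 46 45 A6.
In big-endian order the high byte comes first in memory.
So the memory order matches the most-significant-first order: 08 D7 29 AE 84 46 45 A6.

08 D7 29 AE 84 46 45 A6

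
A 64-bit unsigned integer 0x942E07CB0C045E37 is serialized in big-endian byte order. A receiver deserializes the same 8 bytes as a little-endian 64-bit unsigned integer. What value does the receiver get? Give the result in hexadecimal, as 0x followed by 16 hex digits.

0x375E040CCB072E94

Stored big-endian, the bytes at ascending addresses are 94 2E 07 CB 0C 04 5E 37.
Read back as little-endian, the first byte is least significant, giving 0x375E040CCB072E94.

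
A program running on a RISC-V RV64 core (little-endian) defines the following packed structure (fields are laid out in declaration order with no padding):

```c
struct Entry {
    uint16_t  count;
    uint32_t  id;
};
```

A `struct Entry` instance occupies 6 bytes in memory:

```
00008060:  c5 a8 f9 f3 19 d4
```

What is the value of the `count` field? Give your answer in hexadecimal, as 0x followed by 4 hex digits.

`count` is the first field, at byte offset 0, occupying 2 bytes.
Bytes at offsets 0..1: C5 A8.
In little-endian order the low byte comes first in memory.
Reassemble most-significant byte first: A8 C5 → 0xA8C5.

0xA8C5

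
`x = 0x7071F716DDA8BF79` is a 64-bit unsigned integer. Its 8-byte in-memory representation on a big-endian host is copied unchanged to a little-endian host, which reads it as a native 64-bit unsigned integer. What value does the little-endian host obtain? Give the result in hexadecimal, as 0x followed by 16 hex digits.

0x79BFA8DD16F77170

Stored big-endian, the bytes at ascending addresses are 70 71 F7 16 DD A8 BF 79.
Read back as little-endian, the first byte is least significant, giving 0x79BFA8DD16F77170.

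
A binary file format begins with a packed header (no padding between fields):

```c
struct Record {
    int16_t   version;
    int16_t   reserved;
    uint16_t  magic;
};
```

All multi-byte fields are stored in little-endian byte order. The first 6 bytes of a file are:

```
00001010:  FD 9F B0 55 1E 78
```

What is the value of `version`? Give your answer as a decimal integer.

-24579

`version` is the first field, at byte offset 0, occupying 2 bytes.
Bytes at offsets 0..1: FD 9F.
In little-endian order the low byte comes first in memory.
Reassemble most-significant byte first: 9F FD → 0x9FFD.
Top bit is set, so as a signed 16-bit value this is 0x9FFD − 2^16 = -24579.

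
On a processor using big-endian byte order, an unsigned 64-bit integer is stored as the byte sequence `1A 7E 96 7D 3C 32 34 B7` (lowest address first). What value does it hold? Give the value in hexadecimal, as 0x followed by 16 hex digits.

0x1A7E967D3C3234B7

In big-endian order the high byte comes first in memory.
The bytes are already most-significant first: 0x1A7E967D3C3234B7.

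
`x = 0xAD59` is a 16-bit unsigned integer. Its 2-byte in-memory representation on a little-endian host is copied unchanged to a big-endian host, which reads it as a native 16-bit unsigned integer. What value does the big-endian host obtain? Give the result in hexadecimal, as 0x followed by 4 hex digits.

Stored little-endian, the bytes at ascending addresses are 59 AD.
Read back as big-endian, the last byte is least significant, giving 0x59AD.

0x59AD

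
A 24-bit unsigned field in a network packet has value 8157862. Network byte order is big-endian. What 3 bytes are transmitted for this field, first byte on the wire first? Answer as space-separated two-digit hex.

7C 7A A6

8157862 in hexadecimal, padded to 24 bits, is 0x7C7AA6.
Split into bytes (most-significant first): 7C 7A A6.
Big-endian stores the most-significant byte at the lowest address.
So the memory order matches the most-significant-first order: 7C 7A A6.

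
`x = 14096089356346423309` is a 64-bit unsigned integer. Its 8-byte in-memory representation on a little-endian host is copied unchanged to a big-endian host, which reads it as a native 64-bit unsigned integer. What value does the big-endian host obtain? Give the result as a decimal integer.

14096089356346423309 in 64-bit hexadecimal is 0xC39F5E95D731780D.
Stored little-endian, the bytes at ascending addresses are 0D 78 31 D7 95 5E 9F C3.
Read back as big-endian, the last byte is least significant, giving 0x0D7831D7955E9FC3.
0x0D7831D7955E9FC3 = 970580521692078019.

970580521692078019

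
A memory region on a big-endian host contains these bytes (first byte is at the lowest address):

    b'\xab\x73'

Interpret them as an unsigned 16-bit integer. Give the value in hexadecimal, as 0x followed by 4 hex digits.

In big-endian order the high byte comes first in memory.
The bytes are already most-significant first: 0xAB73.

0xAB73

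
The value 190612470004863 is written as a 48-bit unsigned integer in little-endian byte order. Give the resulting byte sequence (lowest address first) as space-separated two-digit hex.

190612470004863 in hexadecimal, padded to 48 bits, is 0xAD5C6C907C7F.
Split into bytes (most-significant first): AD 5C 6C 90 7C 7F.
In little-endian order the low byte comes first in memory.
So at ascending addresses the bytes are 7F 7C 90 6C 5C AD.

7F 7C 90 6C 5C AD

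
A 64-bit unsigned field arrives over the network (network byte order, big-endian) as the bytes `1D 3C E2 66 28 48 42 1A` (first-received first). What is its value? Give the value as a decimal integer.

Big-endian stores the most-significant byte at the lowest address.
The bytes are already most-significant first: 0x1D3CE2662848421A.
0x1D3CE2662848421A = 2106807654092915226.

2106807654092915226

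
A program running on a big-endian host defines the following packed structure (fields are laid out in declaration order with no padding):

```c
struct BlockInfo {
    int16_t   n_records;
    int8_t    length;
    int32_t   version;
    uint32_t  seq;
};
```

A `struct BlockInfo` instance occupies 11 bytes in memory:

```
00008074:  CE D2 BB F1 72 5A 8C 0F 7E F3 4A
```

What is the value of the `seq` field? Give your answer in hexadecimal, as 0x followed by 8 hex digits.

`seq` follows `n_records` (2 B), `length` (1 B), `version` (4 B), so it starts at offset 2 + 1 + 4 = 7 and occupies 4 bytes.
Bytes at offsets 7..10: 0F 7E F3 4A.
Big-endian: lowest address holds the most-significant byte.
The bytes are already most-significant first: 0x0F7EF34A.

0x0F7EF34A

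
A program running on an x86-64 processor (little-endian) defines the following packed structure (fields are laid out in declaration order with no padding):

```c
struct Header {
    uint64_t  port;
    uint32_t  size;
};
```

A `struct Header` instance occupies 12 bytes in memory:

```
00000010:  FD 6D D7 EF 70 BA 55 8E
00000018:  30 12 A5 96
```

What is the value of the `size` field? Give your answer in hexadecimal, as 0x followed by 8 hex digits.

`size` follows `port` (8 bytes), so it starts at byte offset 8 and occupies 4 bytes.
Bytes at offsets 8..11: 30 12 A5 96.
In little-endian order the low byte comes first in memory.
Reassemble most-significant byte first: 96 A5 12 30 → 0x96A51230.

0x96A51230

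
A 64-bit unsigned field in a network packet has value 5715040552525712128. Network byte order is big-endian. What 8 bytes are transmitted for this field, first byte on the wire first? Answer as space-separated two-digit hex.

5715040552525712128 in hexadecimal, padded to 64 bits, is 0x4F4FE71A5A3F4B00.
Split into bytes (most-significant first): 4F 4F E7 1A 5A 3F 4B 00.
Big-endian: lowest address holds the most-significant byte.
So the memory order matches the most-significant-first order: 4F 4F E7 1A 5A 3F 4B 00.

4F 4F E7 1A 5A 3F 4B 00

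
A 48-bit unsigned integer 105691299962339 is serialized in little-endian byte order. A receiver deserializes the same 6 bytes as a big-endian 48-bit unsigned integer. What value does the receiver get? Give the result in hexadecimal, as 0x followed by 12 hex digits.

105691299962339 in 48-bit hexadecimal is 0x60202C63DDE3.
Stored little-endian, the bytes at ascending addresses are E3 DD 63 2C 20 60.
Read back as big-endian, the last byte is least significant, giving 0xE3DD632C2060.

0xE3DD632C2060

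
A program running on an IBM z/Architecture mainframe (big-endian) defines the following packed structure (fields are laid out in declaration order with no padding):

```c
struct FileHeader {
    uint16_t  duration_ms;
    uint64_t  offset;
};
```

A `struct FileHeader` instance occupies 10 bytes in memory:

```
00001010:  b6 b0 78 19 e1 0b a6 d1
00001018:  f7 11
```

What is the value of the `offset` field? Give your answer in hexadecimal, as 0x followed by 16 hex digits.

`offset` follows `duration_ms` (2 bytes), so it starts at byte offset 2 and occupies 8 bytes.
Bytes at offsets 2..9: 78 19 E1 0B A6 D1 F7 11.
Big-endian: lowest address holds the most-significant byte.
The bytes are already most-significant first: 0x7819E10BA6D1F711.

0x7819E10BA6D1F711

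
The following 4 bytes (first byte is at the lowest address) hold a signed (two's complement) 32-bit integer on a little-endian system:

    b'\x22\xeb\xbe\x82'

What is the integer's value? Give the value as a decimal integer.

-2101417182

Little-endian: lowest address holds the least-significant byte.
Reassemble most-significant byte first: 82 BE EB 22 → 0x82BEEB22.
Top bit is set, so as a signed 32-bit value this is 0x82BEEB22 − 2^32 = -2101417182.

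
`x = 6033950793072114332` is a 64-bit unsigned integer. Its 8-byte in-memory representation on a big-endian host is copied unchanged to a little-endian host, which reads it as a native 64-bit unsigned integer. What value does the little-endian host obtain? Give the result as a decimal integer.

6033950793072114332 in 64-bit hexadecimal is 0x53BCE646ED3FFA9C.
Stored big-endian, the bytes at ascending addresses are 53 BC E6 46 ED 3F FA 9C.
Read back as little-endian, the first byte is least significant, giving 0x9CFA3FED46E6BC53.
0x9CFA3FED46E6BC53 = 11311423702423747667.

11311423702423747667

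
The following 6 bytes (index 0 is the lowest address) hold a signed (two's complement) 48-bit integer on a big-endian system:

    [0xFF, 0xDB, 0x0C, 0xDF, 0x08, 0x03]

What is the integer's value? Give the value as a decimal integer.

Big-endian stores the most-significant byte at the lowest address.
The bytes are already most-significant first: 0xFFDB0CDF0803.
Top bit is set, so as a signed 48-bit value this is 0xFFDB0CDF0803 − 2^48 = -158697846781.

-158697846781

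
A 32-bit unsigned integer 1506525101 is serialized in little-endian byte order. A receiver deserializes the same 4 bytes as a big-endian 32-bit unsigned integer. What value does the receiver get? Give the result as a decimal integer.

1506525101 in 32-bit hexadecimal is 0x59CBBFAD.
Stored little-endian, the bytes at ascending addresses are AD BF CB 59.
Read back as big-endian, the last byte is least significant, giving 0xADBFCB59.
0xADBFCB59 = 2915027801.

2915027801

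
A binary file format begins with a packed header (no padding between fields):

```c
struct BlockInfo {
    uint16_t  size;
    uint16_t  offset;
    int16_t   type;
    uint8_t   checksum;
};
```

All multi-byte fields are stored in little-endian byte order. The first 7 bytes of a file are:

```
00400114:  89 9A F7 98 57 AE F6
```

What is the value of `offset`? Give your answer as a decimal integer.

39159

`offset` follows `size` (2 bytes), so it starts at byte offset 2 and occupies 2 bytes.
Bytes at offsets 2..3: F7 98.
Little-endian stores the least-significant byte at the lowest address.
Reassemble most-significant byte first: 98 F7 → 0x98F7.
0x98F7 = 39159.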